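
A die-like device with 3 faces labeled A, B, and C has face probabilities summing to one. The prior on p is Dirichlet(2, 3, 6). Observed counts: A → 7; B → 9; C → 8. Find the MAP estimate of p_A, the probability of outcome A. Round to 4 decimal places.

The posterior is Dirichlet(αᵢ + nᵢ) = Dirichlet(9, 12, 14).
For a Dirichlet(a₁,…,a_K) with all aᵢ > 1, the mode has j-th component (aⱼ − 1)/(Σaᵢ − K).
Here Σaᵢ = 35 and K = 3, so p_A = (9 − 1)/(35 − 3) = 8/32 ≈ 0.2500.

MAP estimate of p_A = 0.2500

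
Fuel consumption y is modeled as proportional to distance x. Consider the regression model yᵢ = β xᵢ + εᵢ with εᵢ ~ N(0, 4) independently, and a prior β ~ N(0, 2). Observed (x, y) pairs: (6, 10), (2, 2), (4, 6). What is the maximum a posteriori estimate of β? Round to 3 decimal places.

log p(β | y) = −Σ(yᵢ − βxᵢ)²/(2·4) − β²/(2·2) + const.
Setting the derivative to zero: Σxᵢ(yᵢ − βxᵢ)/4 − β/2 = 0, so β = Σxᵢyᵢ / (Σxᵢ² + σ²/τ²).
Σxᵢyᵢ = 6·10 + 2·2 + 4·6 = 88; Σxᵢ² = 56; σ²/τ² = 2.
β̂_MAP = 88 / (56 + 2) = 88/58 ≈ 1.517.

β̂_MAP = 1.517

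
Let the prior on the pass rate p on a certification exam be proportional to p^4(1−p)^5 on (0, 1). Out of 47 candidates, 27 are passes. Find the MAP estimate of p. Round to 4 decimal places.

p̂_MAP = 0.5536

The prior density ∝ p^4(1−p)^5 is the kernel of Beta(5, 6).
Data: 27 successes in 47 trials. The binomial likelihood contributes p^27(1−p)^20, so the posterior is Beta(5+27, 6+20) = Beta(32, 26).
For Beta(a, b) with a, b > 1 the mode is (a−1)/(a+b−2) = 31/56 ≈ 0.5536.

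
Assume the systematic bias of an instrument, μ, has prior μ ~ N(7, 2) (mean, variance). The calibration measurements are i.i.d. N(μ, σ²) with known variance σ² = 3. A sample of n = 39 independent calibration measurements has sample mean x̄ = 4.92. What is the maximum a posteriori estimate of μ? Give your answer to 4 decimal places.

μ̂_MAP = 4.9970

n = 39, x̄ = 4.92.
For a Normal prior and Normal likelihood with known variance, the posterior is Normal; its mode equals its mean, the precision-weighted average.
Prior precision 1/σ₀² = 1/2 = 0.5; data precision n/σ² = 39/3 = 13.
μ̂ = (0.5·7 + 13·4.92) / (0.5 + 13) = 67.46/13.5 = 3373/675 ≈ 4.9970.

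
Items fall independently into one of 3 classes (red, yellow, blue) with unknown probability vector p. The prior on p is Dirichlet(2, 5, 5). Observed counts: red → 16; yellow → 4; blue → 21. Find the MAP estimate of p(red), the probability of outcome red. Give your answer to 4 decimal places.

The posterior is Dirichlet(αᵢ + nᵢ) = Dirichlet(18, 9, 26).
For a Dirichlet(a₁,…,a_K) with all aᵢ > 1, the mode has j-th component (aⱼ − 1)/(Σaᵢ − K).
Here Σaᵢ = 53 and K = 3, so p(red) = (18 − 1)/(53 − 3) = 17/50 ≈ 0.3400.

MAP estimate of p(red) = 0.3400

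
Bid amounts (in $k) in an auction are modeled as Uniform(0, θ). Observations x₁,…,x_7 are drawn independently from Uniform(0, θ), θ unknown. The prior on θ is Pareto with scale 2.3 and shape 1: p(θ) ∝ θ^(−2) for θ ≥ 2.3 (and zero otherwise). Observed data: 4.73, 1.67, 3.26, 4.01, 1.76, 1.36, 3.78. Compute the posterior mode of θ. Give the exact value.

θ̂_MAP = 4.73

The Uniform(0, θ) likelihood is θ^(−n) for θ ≥ max(xᵢ), zero otherwise. Here max(xᵢ) = 4.73.
Posterior ∝ θ^(−2) · θ^(−7) = θ^(−9) on θ ≥ max(2.3, 4.73) = 4.73.
This density is strictly decreasing in θ, so the posterior mode lies at the lower boundary of the support.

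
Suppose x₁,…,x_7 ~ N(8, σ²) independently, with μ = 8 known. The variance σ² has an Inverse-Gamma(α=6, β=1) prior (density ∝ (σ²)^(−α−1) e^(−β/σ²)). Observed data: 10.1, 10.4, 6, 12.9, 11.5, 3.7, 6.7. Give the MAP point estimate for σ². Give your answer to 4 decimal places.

Sum of squared deviations about the known mean: SS = (10.1−8)² + (10.4−8)² + (6−8)² + (12.9−8)² + (11.5−8)² + (3.7−8)² + (6.7−8)² = 70.61.
The Normal likelihood contributes (σ²)^(−n/2) exp(−SS/(2σ²)), so the posterior is Inverse-Gamma(α + n/2, β + SS/2) = Inverse-Gamma(9.5, 36.305).
The mode of Inverse-Gamma(a, b) is b/(a+1) = 36.305/10.5 ≈ 3.4576.

σ̂²_MAP = 3.4576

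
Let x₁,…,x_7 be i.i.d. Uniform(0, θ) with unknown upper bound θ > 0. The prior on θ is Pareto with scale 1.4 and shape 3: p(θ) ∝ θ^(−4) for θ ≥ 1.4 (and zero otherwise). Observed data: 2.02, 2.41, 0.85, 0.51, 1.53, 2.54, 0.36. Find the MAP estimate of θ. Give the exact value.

θ̂_MAP = 2.54

The Uniform(0, θ) likelihood is θ^(−n) for θ ≥ max(xᵢ), zero otherwise. Here max(xᵢ) = 2.54.
Posterior ∝ θ^(−4) · θ^(−7) = θ^(−11) on θ ≥ max(1.4, 2.54) = 2.54.
This density is strictly decreasing in θ, so the posterior mode lies at the lower boundary of the support.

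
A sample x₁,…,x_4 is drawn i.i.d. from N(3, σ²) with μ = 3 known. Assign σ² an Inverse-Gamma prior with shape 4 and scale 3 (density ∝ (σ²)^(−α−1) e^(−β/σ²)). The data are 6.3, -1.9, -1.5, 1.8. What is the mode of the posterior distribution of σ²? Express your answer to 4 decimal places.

Sum of squared deviations about the known mean: SS = (6.3−3)² + (-1.9−3)² + (-1.5−3)² + (1.8−3)² = 56.59.
The Normal likelihood contributes (σ²)^(−n/2) exp(−SS/(2σ²)), so the posterior is Inverse-Gamma(α + n/2, β + SS/2) = Inverse-Gamma(6, 31.295).
The mode of Inverse-Gamma(a, b) is b/(a+1) = 31.295/7 ≈ 4.4707.

σ̂²_MAP = 4.4707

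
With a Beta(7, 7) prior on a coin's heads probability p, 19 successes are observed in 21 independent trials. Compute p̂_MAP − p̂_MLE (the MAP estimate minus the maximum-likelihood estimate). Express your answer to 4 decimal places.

Posterior is Beta(26, 9); MAP = (26−1)/(35−2) = 25/33 ≈ 0.75758.
MLE ignores the prior: p̂_MLE = k/n = 19/21 ≈ 0.90476.
Difference = 25/33 − 19/21 = -34/231 ≈ -0.1472.

MAP − MLE = -0.1472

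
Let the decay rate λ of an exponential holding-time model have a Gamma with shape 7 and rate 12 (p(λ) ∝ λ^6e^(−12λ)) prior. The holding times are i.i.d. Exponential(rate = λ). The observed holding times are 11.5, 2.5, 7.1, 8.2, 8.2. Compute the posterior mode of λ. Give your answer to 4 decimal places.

The Exponential(rate=λ) likelihood is ∝ λ^n e^(−λΣtᵢ). Here n = 5 and Σtᵢ = 11.5 + 2.5 + 7.1 + 8.2 + 8.2 = 37.5.
Posterior ∝ λ^6e^(−12λ) · λ^5e^(−37.5λ) = λ^11e^(−49.5λ), i.e. Gamma(12, 49.5).
Mode = (a−1)/b = 11/49.5 ≈ 0.2222.

λ̂_MAP = 0.2222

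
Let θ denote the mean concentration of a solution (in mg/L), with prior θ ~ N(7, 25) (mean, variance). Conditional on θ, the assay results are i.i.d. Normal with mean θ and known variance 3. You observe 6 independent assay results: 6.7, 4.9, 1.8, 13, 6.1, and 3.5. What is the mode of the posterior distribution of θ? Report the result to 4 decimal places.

θ̂_MAP = 6.0196

n = 6; x̄ = (6.7 + 4.9 + 1.8 + 13 + 6.1 + 3.5)/6 = 36/6 = 6.
For a Normal prior and Normal likelihood with known variance, the posterior is Normal; its mode equals its mean, the precision-weighted average.
Prior precision 1/σ₀² = 1/25 = 0.04; data precision n/σ² = 6/3 = 2.
θ̂ = (0.04·7 + 2·6) / (0.04 + 2) = 12.28/2.04 = 307/51 ≈ 6.0196.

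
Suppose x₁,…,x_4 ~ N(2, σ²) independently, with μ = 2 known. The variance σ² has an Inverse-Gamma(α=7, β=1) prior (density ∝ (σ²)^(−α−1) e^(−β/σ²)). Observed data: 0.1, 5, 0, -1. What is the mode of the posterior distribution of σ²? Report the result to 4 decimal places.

σ̂²_MAP = 1.3805

Sum of squared deviations about the known mean: SS = (0.1−2)² + (5−2)² + (0−2)² + (-1−2)² = 25.61.
The Normal likelihood contributes (σ²)^(−n/2) exp(−SS/(2σ²)), so the posterior is Inverse-Gamma(α + n/2, β + SS/2) = Inverse-Gamma(9, 13.805).
The mode of Inverse-Gamma(a, b) is b/(a+1) = 13.805/10 ≈ 1.3805.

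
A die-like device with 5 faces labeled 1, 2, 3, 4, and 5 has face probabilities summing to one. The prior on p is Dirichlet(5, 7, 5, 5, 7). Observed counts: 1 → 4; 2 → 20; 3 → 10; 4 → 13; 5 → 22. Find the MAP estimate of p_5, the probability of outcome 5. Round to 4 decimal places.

The posterior is Dirichlet(αᵢ + nᵢ) = Dirichlet(9, 27, 15, 18, 29).
For a Dirichlet(a₁,…,a_K) with all aᵢ > 1, the mode has j-th component (aⱼ − 1)/(Σaᵢ − K).
Here Σaᵢ = 98 and K = 5, so p_5 = (29 − 1)/(98 − 5) = 28/93 ≈ 0.3011.

MAP estimate: 0.3011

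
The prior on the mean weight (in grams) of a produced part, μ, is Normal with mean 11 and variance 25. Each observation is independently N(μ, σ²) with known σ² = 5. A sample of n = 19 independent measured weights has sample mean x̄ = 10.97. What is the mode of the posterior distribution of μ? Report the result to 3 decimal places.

n = 19, x̄ = 10.97.
For a Normal prior and Normal likelihood with known variance, the posterior is Normal; its mode equals its mean, the precision-weighted average.
Prior precision 1/σ₀² = 1/25 = 0.04; data precision n/σ² = 19/5 = 3.8.
μ̂ = (0.04·11 + 3.8·10.97) / (0.04 + 3.8) = 42.126/3.84 = 10.9703125 ≈ 10.970.

μ̂_MAP = 10.970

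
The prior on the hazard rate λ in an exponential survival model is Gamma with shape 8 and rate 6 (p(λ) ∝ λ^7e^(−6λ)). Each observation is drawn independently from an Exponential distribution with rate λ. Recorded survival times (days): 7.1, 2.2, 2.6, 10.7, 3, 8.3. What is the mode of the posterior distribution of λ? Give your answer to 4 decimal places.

The Exponential(rate=λ) likelihood is ∝ λ^n e^(−λΣtᵢ). Here n = 6 and Σtᵢ = 7.1 + 2.2 + 2.6 + 10.7 + 3 + 8.3 = 33.9.
Posterior ∝ λ^7e^(−6λ) · λ^6e^(−33.9λ) = λ^13e^(−39.9λ), i.e. Gamma(14, 39.9).
Mode = (a−1)/b = 13/39.9 ≈ 0.3258.

λ̂_MAP = 0.3258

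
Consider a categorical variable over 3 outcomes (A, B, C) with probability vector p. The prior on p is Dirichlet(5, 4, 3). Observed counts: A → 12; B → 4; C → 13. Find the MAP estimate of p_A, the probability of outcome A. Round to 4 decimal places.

MAP estimate of p_A = 0.4211

The posterior is Dirichlet(αᵢ + nᵢ) = Dirichlet(17, 8, 16).
For a Dirichlet(a₁,…,a_K) with all aᵢ > 1, the mode has j-th component (aⱼ − 1)/(Σaᵢ − K).
Here Σaᵢ = 41 and K = 3, so p_A = (17 − 1)/(41 − 3) = 16/38 ≈ 0.4211.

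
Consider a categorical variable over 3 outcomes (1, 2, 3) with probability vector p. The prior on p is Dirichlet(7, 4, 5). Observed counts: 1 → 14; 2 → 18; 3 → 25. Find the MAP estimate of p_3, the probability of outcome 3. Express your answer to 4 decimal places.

MAP estimate: 0.4143

The posterior is Dirichlet(αᵢ + nᵢ) = Dirichlet(21, 22, 30).
For a Dirichlet(a₁,…,a_K) with all aᵢ > 1, the mode has j-th component (aⱼ − 1)/(Σaᵢ − K).
Here Σaᵢ = 73 and K = 3, so p_3 = (30 − 1)/(73 − 3) = 29/70 ≈ 0.4143.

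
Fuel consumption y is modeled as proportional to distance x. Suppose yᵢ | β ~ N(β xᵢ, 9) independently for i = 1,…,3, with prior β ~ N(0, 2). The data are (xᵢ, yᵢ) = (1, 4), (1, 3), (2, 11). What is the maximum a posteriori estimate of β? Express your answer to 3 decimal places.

β̂_MAP = 2.762

log p(β | y) = −Σ(yᵢ − βxᵢ)²/(2·9) − β²/(2·2) + const.
Setting the derivative to zero: Σxᵢ(yᵢ − βxᵢ)/9 − β/2 = 0, so β = Σxᵢyᵢ / (Σxᵢ² + σ²/τ²).
Σxᵢyᵢ = 1·4 + 1·3 + 2·11 = 29; Σxᵢ² = 6; σ²/τ² = 4.5.
β̂_MAP = 29 / (6 + 4.5) = 29/10.5 ≈ 2.762.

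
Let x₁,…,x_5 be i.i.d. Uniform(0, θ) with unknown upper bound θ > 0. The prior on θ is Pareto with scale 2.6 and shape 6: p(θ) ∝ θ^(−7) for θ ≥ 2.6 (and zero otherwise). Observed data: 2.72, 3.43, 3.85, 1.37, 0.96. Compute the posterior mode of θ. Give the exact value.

θ̂_MAP = 3.85

The Uniform(0, θ) likelihood is θ^(−n) for θ ≥ max(xᵢ), zero otherwise. Here max(xᵢ) = 3.85.
Posterior ∝ θ^(−7) · θ^(−5) = θ^(−12) on θ ≥ max(2.6, 3.85) = 3.85.
This density is strictly decreasing in θ, so the posterior mode lies at the lower boundary of the support.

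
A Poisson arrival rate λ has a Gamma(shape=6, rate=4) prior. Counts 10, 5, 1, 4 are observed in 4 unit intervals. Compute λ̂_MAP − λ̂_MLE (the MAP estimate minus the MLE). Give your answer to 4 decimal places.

MAP − MLE = -1.8750

Σxᵢ = 20. Posterior is Gamma(26, 8); MAP = (26−1)/8 = 25/8 ≈ 3.12500.
MLE = x̄ = 20/4 ≈ 5.00000.
Difference = 25/8 − 20/4 = -15/8 ≈ -1.8750.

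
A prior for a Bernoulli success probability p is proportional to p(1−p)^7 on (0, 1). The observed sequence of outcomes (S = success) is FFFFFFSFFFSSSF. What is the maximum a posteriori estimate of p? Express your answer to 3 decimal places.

p̂_MAP = 0.227

The prior density ∝ p(1−p)^7 is the kernel of Beta(2, 8).
Data: 4 successes in 14 trials (from the sequence). The binomial likelihood contributes p^4(1−p)^10, so the posterior is Beta(2+4, 8+10) = Beta(6, 18).
For Beta(a, b) with a, b > 1 the mode is (a−1)/(a+b−2) = 5/22 ≈ 0.227.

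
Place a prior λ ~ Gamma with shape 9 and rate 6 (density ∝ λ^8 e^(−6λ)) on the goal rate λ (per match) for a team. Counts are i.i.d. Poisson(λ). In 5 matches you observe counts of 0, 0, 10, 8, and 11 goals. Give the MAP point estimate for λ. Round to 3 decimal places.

λ̂_MAP = 3.364

Σxᵢ = 0+0+10+8+11 = 29, with n = 5.
Posterior ∝ λ^8e^(−6λ) · λ^29e^(−5λ) = λ^37e^(−11λ), i.e. Gamma(shape=38, rate=11).
The mode of a Gamma(a, b) with a ≥ 1 (shape–rate) is (a−1)/b = 37/11 ≈ 3.364.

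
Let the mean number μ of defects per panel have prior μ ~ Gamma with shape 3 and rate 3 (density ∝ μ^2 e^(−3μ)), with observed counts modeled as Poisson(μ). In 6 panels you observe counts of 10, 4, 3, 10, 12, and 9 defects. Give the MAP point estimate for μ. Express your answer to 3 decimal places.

μ̂_MAP = 5.556

Σxᵢ = 10+4+3+10+12+9 = 48, with n = 6.
Posterior ∝ μ^2e^(−3μ) · μ^48e^(−6μ) = μ^50e^(−9μ), i.e. Gamma(shape=51, rate=9).
The mode of a Gamma(a, b) with a ≥ 1 (shape–rate) is (a−1)/b = 50/9 ≈ 5.556.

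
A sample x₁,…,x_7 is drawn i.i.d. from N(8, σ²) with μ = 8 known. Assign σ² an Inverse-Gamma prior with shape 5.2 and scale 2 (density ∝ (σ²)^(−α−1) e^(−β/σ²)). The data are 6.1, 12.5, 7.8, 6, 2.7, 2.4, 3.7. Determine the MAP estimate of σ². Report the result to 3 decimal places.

Sum of squared deviations about the known mean: SS = (6.1−8)² + (12.5−8)² + (7.8−8)² + (6−8)² + (2.7−8)² + (2.4−8)² + (3.7−8)² = 105.84.
The Normal likelihood contributes (σ²)^(−n/2) exp(−SS/(2σ²)), so the posterior is Inverse-Gamma(α + n/2, β + SS/2) = Inverse-Gamma(8.7, 54.92).
The mode of Inverse-Gamma(a, b) is b/(a+1) = 54.92/9.7 ≈ 5.662.

σ̂²_MAP = 5.662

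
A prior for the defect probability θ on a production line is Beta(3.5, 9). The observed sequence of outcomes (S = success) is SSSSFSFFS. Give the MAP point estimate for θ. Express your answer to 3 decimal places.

θ̂_MAP = 0.436

Prior: Beta(3.5, 9).
Data: 6 successes in 9 trials (from the sequence). The binomial likelihood contributes θ^6(1−θ)^3, so the posterior is Beta(3.5+6, 9+3) = Beta(9.5, 12).
For Beta(a, b) with a, b > 1 the mode is (a−1)/(a+b−2) = 8.5/19.5 ≈ 0.436.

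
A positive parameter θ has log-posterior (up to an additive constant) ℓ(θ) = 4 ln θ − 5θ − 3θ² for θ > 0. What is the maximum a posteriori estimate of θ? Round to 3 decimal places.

ℓ'(θ) = 4/θ − 5 − 6θ. Setting this to zero and multiplying by θ: 6θ² + 5θ − 4 = 0.
θ = (−5 + √(5² + 4·6·4)) / (2·6) = (−5 + √121) / 12 = (−5 + 11)/12 = 1/2.
ℓ''(θ) = −4/θ² − 6 < 0, confirming a maximum.

θ̂_MAP = 0.500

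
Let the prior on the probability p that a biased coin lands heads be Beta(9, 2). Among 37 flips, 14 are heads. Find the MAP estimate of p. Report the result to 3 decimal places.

Prior: Beta(9, 2).
Data: 14 successes in 37 trials. The binomial likelihood contributes p^14(1−p)^23, so the posterior is Beta(9+14, 2+23) = Beta(23, 25).
For Beta(a, b) with a, b > 1 the mode is (a−1)/(a+b−2) = 22/46 ≈ 0.478.

p̂_MAP = 0.478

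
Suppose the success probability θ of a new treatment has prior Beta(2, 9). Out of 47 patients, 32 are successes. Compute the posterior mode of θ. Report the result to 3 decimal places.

θ̂_MAP = 0.589

Prior: Beta(2, 9).
Data: 32 successes in 47 trials. The binomial likelihood contributes θ^32(1−θ)^15, so the posterior is Beta(2+32, 9+15) = Beta(34, 24).
For Beta(a, b) with a, b > 1 the mode is (a−1)/(a+b−2) = 33/56 ≈ 0.589.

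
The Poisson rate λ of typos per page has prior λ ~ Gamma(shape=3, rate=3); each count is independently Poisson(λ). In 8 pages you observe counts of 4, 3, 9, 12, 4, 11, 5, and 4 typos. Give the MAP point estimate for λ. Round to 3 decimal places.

λ̂_MAP = 4.909

Σxᵢ = 4+3+9+12+4+11+5+4 = 52, with n = 8.
Posterior ∝ λ^2e^(−3λ) · λ^52e^(−8λ) = λ^54e^(−11λ), i.e. Gamma(shape=55, rate=11).
The mode of a Gamma(a, b) with a ≥ 1 (shape–rate) is (a−1)/b = 54/11 ≈ 4.909.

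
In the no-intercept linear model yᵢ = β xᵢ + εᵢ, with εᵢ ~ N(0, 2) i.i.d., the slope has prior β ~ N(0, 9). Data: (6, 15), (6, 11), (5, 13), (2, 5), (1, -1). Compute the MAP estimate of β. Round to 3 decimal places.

β̂_MAP = 2.250

log p(β | y) = −Σ(yᵢ − βxᵢ)²/(2·2) − β²/(2·9) + const.
Setting the derivative to zero: Σxᵢ(yᵢ − βxᵢ)/2 − β/9 = 0, so β = Σxᵢyᵢ / (Σxᵢ² + σ²/τ²).
Σxᵢyᵢ = 6·15 + 6·11 + 5·13 + 2·5 + 1·(-1) = 230; Σxᵢ² = 102; σ²/τ² = 2/9.
β̂_MAP = 230 / (102 + 2/9) = 230/(920/9) = 9/4 ≈ 2.250.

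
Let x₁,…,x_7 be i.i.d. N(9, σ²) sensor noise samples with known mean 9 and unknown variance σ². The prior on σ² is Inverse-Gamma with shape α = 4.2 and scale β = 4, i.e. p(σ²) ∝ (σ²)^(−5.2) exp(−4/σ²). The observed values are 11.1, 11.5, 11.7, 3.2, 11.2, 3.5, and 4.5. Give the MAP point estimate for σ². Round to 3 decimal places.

σ̂²_MAP = 6.605

Sum of squared deviations about the known mean: SS = (11.1−9)² + (11.5−9)² + (11.7−9)² + (3.2−9)² + (11.2−9)² + (3.5−9)² + (4.5−9)² = 106.93.
The Normal likelihood contributes (σ²)^(−n/2) exp(−SS/(2σ²)), so the posterior is Inverse-Gamma(α + n/2, β + SS/2) = Inverse-Gamma(7.7, 57.465).
The mode of Inverse-Gamma(a, b) is b/(a+1) = 57.465/8.7 ≈ 6.605.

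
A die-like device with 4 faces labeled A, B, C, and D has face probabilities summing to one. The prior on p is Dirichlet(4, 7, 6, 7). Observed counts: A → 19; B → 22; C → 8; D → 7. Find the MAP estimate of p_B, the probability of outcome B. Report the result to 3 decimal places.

MAP estimate of p_B = 0.368

The posterior is Dirichlet(αᵢ + nᵢ) = Dirichlet(23, 29, 14, 14).
For a Dirichlet(a₁,…,a_K) with all aᵢ > 1, the mode has j-th component (aⱼ − 1)/(Σaᵢ − K).
Here Σaᵢ = 80 and K = 4, so p_B = (29 − 1)/(80 − 4) = 28/76 ≈ 0.368.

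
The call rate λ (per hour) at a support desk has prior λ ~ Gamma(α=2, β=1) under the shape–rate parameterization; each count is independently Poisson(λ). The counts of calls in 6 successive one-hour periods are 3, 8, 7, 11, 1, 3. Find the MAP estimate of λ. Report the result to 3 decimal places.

λ̂_MAP = 4.857

Σxᵢ = 3+8+7+11+1+3 = 33, with n = 6.
Posterior ∝ λe^(−1λ) · λ^33e^(−6λ) = λ^34e^(−7λ), i.e. Gamma(shape=35, rate=7).
The mode of a Gamma(a, b) with a ≥ 1 (shape–rate) is (a−1)/b = 34/7 ≈ 4.857.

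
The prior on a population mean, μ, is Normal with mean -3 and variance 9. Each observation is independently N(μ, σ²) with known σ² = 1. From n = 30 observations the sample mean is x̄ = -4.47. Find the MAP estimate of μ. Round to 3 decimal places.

μ̂_MAP = -4.465

n = 30, x̄ = -4.47.
For a Normal prior and Normal likelihood with known variance, the posterior is Normal; its mode equals its mean, the precision-weighted average.
Prior precision 1/σ₀² = 1/9; data precision n/σ² = 30/1 = 30.
μ̂ = ((1/9)·(-3) + 30·(-4.47)) / (1/9 + 30) = (-4033/30)/(271/9) = -12099/2710 ≈ -4.465.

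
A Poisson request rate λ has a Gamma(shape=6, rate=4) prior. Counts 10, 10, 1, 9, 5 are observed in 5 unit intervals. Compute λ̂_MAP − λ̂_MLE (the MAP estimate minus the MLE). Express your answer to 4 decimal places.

Σxᵢ = 35. Posterior is Gamma(41, 9); MAP = (41−1)/9 = 40/9 ≈ 4.44444.
MLE = x̄ = 35/5 ≈ 7.00000.
Difference = 40/9 − 35/5 = -23/9 ≈ -2.5556.

MAP − MLE = -2.5556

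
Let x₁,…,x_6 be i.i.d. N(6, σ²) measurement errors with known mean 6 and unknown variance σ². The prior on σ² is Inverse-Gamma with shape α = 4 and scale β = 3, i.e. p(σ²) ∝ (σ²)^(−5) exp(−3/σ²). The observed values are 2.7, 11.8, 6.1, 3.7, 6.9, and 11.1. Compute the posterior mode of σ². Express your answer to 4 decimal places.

Sum of squared deviations about the known mean: SS = (2.7−6)² + (11.8−6)² + (6.1−6)² + (3.7−6)² + (6.9−6)² + (11.1−6)² = 76.65.
The Normal likelihood contributes (σ²)^(−n/2) exp(−SS/(2σ²)), so the posterior is Inverse-Gamma(α + n/2, β + SS/2) = Inverse-Gamma(7, 41.325).
The mode of Inverse-Gamma(a, b) is b/(a+1) = 41.325/8 ≈ 5.1656.

σ̂²_MAP = 5.1656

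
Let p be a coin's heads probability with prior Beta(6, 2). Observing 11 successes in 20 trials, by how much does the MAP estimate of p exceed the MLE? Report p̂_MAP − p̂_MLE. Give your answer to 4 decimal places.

MAP − MLE = 0.0654

Posterior is Beta(17, 11); MAP = (17−1)/(28−2) = 16/26 ≈ 0.61538.
MLE ignores the prior: p̂_MLE = k/n = 11/20 ≈ 0.55000.
Difference = 16/26 − 11/20 = 17/260 ≈ 0.0654.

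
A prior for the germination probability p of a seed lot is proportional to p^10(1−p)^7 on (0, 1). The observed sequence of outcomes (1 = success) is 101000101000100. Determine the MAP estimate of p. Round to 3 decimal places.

p̂_MAP = 0.469

The prior density ∝ p^10(1−p)^7 is the kernel of Beta(11, 8).
Data: 5 successes in 15 trials (from the sequence). The binomial likelihood contributes p^5(1−p)^10, so the posterior is Beta(11+5, 8+10) = Beta(16, 18).
For Beta(a, b) with a, b > 1 the mode is (a−1)/(a+b−2) = 15/32 ≈ 0.469.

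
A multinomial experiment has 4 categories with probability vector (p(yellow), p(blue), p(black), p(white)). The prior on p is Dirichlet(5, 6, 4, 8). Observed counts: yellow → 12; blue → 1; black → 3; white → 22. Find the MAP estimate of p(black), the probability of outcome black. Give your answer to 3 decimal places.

The posterior is Dirichlet(αᵢ + nᵢ) = Dirichlet(17, 7, 7, 30).
For a Dirichlet(a₁,…,a_K) with all aᵢ > 1, the mode has j-th component (aⱼ − 1)/(Σaᵢ − K).
Here Σaᵢ = 61 and K = 4, so p(black) = (7 − 1)/(61 − 4) = 6/57 ≈ 0.105.

MAP estimate of p(black) = 0.105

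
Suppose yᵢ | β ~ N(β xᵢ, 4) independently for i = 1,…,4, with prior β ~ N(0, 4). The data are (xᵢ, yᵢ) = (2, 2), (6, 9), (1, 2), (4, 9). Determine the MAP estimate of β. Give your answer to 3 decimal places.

log p(β | y) = −Σ(yᵢ − βxᵢ)²/(2·4) − β²/(2·4) + const.
Setting the derivative to zero: Σxᵢ(yᵢ − βxᵢ)/4 − β/4 = 0, so β = Σxᵢyᵢ / (Σxᵢ² + σ²/τ²).
Σxᵢyᵢ = 2·2 + 6·9 + 1·2 + 4·9 = 96; Σxᵢ² = 57; σ²/τ² = 1.
β̂_MAP = 96 / (57 + 1) = 96/58 ≈ 1.655.

β̂_MAP = 1.655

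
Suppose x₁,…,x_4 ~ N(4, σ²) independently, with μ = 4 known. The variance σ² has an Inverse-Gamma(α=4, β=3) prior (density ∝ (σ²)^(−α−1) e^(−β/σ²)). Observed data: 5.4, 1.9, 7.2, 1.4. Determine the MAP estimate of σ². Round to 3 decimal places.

Sum of squared deviations about the known mean: SS = (5.4−4)² + (1.9−4)² + (7.2−4)² + (1.4−4)² = 23.37.
The Normal likelihood contributes (σ²)^(−n/2) exp(−SS/(2σ²)), so the posterior is Inverse-Gamma(α + n/2, β + SS/2) = Inverse-Gamma(6, 14.685).
The mode of Inverse-Gamma(a, b) is b/(a+1) = 14.685/7 ≈ 2.098.

σ̂²_MAP = 2.098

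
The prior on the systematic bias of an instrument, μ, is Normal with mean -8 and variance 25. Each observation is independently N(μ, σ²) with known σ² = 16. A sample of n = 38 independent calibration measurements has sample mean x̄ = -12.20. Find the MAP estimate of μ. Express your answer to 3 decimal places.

n = 38, x̄ = -12.20.
For a Normal prior and Normal likelihood with known variance, the posterior is Normal; its mode equals its mean, the precision-weighted average.
Prior precision 1/σ₀² = 1/25 = 0.04; data precision n/σ² = 38/16 = 2.375.
μ̂ = (0.04·(-8) + 2.375·(-12.2)) / (0.04 + 2.375) = (-29.295)/2.415 = -279/23 ≈ -12.130.

μ̂_MAP = -12.130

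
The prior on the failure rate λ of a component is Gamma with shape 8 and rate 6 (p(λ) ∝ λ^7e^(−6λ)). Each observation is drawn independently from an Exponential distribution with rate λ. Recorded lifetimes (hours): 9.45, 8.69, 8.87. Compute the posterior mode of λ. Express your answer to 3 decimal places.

The Exponential(rate=λ) likelihood is ∝ λ^n e^(−λΣtᵢ). Here n = 3 and Σtᵢ = 9.45 + 8.69 + 8.87 = 27.01.
Posterior ∝ λ^7e^(−6λ) · λ^3e^(−27.01λ) = λ^10e^(−33.01λ), i.e. Gamma(11, 33.01).
Mode = (a−1)/b = 10/33.01 ≈ 0.303.

λ̂_MAP = 0.303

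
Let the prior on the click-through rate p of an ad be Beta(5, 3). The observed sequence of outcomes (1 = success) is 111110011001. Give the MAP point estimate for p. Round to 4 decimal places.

Prior: Beta(5, 3).
Data: 8 successes in 12 trials (from the sequence). The binomial likelihood contributes p^8(1−p)^4, so the posterior is Beta(5+8, 3+4) = Beta(13, 7).
For Beta(a, b) with a, b > 1 the mode is (a−1)/(a+b−2) = 12/18 ≈ 0.6667.

p̂_MAP = 0.6667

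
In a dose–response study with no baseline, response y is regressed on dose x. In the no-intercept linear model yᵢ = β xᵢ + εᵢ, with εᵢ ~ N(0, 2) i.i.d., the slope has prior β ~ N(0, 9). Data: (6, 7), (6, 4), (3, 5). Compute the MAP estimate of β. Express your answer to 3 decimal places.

log p(β | y) = −Σ(yᵢ − βxᵢ)²/(2·2) − β²/(2·9) + const.
Setting the derivative to zero: Σxᵢ(yᵢ − βxᵢ)/2 − β/9 = 0, so β = Σxᵢyᵢ / (Σxᵢ² + σ²/τ²).
Σxᵢyᵢ = 6·7 + 6·4 + 3·5 = 81; Σxᵢ² = 81; σ²/τ² = 2/9.
β̂_MAP = 81 / (81 + 2/9) = 81/(731/9) = 729/731 ≈ 0.997.

β̂_MAP = 0.997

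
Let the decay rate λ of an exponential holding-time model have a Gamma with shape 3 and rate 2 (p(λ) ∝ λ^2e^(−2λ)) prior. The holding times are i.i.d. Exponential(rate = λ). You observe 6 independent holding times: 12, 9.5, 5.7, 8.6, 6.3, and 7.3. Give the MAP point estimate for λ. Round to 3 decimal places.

λ̂_MAP = 0.156

The Exponential(rate=λ) likelihood is ∝ λ^n e^(−λΣtᵢ). Here n = 6 and Σtᵢ = 12 + 9.5 + 5.7 + 8.6 + 6.3 + 7.3 = 49.4.
Posterior ∝ λ^2e^(−2λ) · λ^6e^(−49.4λ) = λ^8e^(−51.4λ), i.e. Gamma(9, 51.4).
Mode = (a−1)/b = 8/51.4 ≈ 0.156.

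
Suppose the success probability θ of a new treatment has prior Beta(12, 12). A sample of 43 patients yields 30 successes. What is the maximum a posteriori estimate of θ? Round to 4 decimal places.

Prior: Beta(12, 12).
Data: 30 successes in 43 trials. The binomial likelihood contributes θ^30(1−θ)^13, so the posterior is Beta(12+30, 12+13) = Beta(42, 25).
For Beta(a, b) with a, b > 1 the mode is (a−1)/(a+b−2) = 41/65 ≈ 0.6308.

θ̂_MAP = 0.6308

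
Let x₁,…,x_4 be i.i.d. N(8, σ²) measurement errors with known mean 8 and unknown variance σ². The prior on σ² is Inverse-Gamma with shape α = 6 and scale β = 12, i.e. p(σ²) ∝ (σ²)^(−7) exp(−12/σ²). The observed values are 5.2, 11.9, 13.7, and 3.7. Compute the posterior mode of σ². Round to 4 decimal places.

Sum of squared deviations about the known mean: SS = (5.2−8)² + (11.9−8)² + (13.7−8)² + (3.7−8)² = 74.03.
The Normal likelihood contributes (σ²)^(−n/2) exp(−SS/(2σ²)), so the posterior is Inverse-Gamma(α + n/2, β + SS/2) = Inverse-Gamma(8, 49.015).
The mode of Inverse-Gamma(a, b) is b/(a+1) = 49.015/9 ≈ 5.4461.

σ̂²_MAP = 5.4461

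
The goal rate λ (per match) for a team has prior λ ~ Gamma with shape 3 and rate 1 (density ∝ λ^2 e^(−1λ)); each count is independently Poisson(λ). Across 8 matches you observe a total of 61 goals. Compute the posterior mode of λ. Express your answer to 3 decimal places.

Σxᵢ = 61, n = 8.
Posterior ∝ λ^2e^(−1λ) · λ^61e^(−8λ) = λ^63e^(−9λ), i.e. Gamma(shape=64, rate=9).
The mode of a Gamma(a, b) with a ≥ 1 (shape–rate) is (a−1)/b = 63/9 ≈ 7.000.

λ̂_MAP = 7.000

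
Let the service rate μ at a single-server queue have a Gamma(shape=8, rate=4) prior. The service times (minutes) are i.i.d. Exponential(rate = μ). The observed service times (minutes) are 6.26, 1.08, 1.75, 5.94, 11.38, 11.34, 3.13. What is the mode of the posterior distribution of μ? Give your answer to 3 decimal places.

The Exponential(rate=μ) likelihood is ∝ μ^n e^(−μΣtᵢ). Here n = 7 and Σtᵢ = 6.26 + 1.08 + 1.75 + 5.94 + 11.38 + 11.34 + 3.13 = 40.88.
Posterior ∝ μ^7e^(−4μ) · μ^7e^(−40.88μ) = μ^14e^(−44.88μ), i.e. Gamma(15, 44.88).
Mode = (a−1)/b = 14/44.88 ≈ 0.312.

μ̂_MAP = 0.312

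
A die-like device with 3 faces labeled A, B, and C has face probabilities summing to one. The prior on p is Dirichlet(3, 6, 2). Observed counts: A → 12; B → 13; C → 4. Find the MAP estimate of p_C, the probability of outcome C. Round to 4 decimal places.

The posterior is Dirichlet(αᵢ + nᵢ) = Dirichlet(15, 19, 6).
For a Dirichlet(a₁,…,a_K) with all aᵢ > 1, the mode has j-th component (aⱼ − 1)/(Σaᵢ − K).
Here Σaᵢ = 40 and K = 3, so p_C = (6 − 1)/(40 − 3) = 5/37 ≈ 0.1351.

MAP estimate of p_C = 0.1351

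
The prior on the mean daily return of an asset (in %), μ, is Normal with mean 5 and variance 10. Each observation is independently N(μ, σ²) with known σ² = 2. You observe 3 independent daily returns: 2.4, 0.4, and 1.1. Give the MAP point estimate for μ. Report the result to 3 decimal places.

μ̂_MAP = 1.531

n = 3; x̄ = (2.4 + 0.4 + 1.1)/3 = 3.9/3 = 1.3.
For a Normal prior and Normal likelihood with known variance, the posterior is Normal; its mode equals its mean, the precision-weighted average.
Prior precision 1/σ₀² = 1/10 = 0.1; data precision n/σ² = 3/2 = 1.5.
μ̂ = (0.1·5 + 1.5·1.3) / (0.1 + 1.5) = 2.45/1.6 = 1.53125 ≈ 1.531.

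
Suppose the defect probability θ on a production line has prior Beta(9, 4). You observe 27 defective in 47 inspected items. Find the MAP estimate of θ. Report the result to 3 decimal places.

Prior: Beta(9, 4).
Data: 27 successes in 47 trials. The binomial likelihood contributes θ^27(1−θ)^20, so the posterior is Beta(9+27, 4+20) = Beta(36, 24).
For Beta(a, b) with a, b > 1 the mode is (a−1)/(a+b−2) = 35/58 ≈ 0.603.

θ̂_MAP = 0.603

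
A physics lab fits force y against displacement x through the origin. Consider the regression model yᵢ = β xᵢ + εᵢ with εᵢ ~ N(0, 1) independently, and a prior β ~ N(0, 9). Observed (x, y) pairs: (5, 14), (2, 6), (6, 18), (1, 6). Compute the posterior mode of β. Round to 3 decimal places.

β̂_MAP = 2.965

log p(β | y) = −Σ(yᵢ − βxᵢ)²/(2·1) − β²/(2·9) + const.
Setting the derivative to zero: Σxᵢ(yᵢ − βxᵢ)/1 − β/9 = 0, so β = Σxᵢyᵢ / (Σxᵢ² + σ²/τ²).
Σxᵢyᵢ = 5·14 + 2·6 + 6·18 + 1·6 = 196; Σxᵢ² = 66; σ²/τ² = 1/9.
β̂_MAP = 196 / (66 + 1/9) = 196/(595/9) = 252/85 ≈ 2.965.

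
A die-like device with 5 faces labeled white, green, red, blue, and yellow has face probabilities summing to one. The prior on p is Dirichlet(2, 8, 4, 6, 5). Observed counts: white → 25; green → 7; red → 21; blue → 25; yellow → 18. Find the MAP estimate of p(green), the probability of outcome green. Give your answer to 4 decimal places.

MAP estimate of p(green) = 0.1207

The posterior is Dirichlet(αᵢ + nᵢ) = Dirichlet(27, 15, 25, 31, 23).
For a Dirichlet(a₁,…,a_K) with all aᵢ > 1, the mode has j-th component (aⱼ − 1)/(Σaᵢ − K).
Here Σaᵢ = 121 and K = 5, so p(green) = (15 − 1)/(121 − 5) = 14/116 ≈ 0.1207.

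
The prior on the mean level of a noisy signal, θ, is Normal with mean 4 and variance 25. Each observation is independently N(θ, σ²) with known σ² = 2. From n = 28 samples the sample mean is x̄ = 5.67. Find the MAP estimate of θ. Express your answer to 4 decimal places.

n = 28, x̄ = 5.67.
For a Normal prior and Normal likelihood with known variance, the posterior is Normal; its mode equals its mean, the precision-weighted average.
Prior precision 1/σ₀² = 1/25 = 0.04; data precision n/σ² = 28/2 = 14.
θ̂ = (0.04·4 + 14·5.67) / (0.04 + 14) = 79.54/14.04 = 3977/702 ≈ 5.6652.

θ̂_MAP = 5.6652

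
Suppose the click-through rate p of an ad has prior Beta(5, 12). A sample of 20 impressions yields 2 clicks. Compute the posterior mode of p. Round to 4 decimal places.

Prior: Beta(5, 12).
Data: 2 successes in 20 trials. The binomial likelihood contributes p^2(1−p)^18, so the posterior is Beta(5+2, 12+18) = Beta(7, 30).
For Beta(a, b) with a, b > 1 the mode is (a−1)/(a+b−2) = 6/35 ≈ 0.1714.

p̂_MAP = 0.1714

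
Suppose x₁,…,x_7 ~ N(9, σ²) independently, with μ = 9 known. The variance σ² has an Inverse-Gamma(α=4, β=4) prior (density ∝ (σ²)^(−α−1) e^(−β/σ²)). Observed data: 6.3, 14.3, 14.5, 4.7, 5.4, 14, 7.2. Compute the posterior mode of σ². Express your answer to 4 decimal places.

σ̂²_MAP = 7.8424

Sum of squared deviations about the known mean: SS = (6.3−9)² + (14.3−9)² + (14.5−9)² + (4.7−9)² + (5.4−9)² + (14−9)² + (7.2−9)² = 125.32.
The Normal likelihood contributes (σ²)^(−n/2) exp(−SS/(2σ²)), so the posterior is Inverse-Gamma(α + n/2, β + SS/2) = Inverse-Gamma(7.5, 66.66).
The mode of Inverse-Gamma(a, b) is b/(a+1) = 66.66/8.5 ≈ 7.8424.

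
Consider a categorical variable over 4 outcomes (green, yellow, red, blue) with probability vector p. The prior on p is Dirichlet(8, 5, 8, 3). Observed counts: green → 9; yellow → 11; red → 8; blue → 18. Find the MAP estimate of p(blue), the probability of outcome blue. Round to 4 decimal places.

MAP estimate of p(blue) = 0.3030

The posterior is Dirichlet(αᵢ + nᵢ) = Dirichlet(17, 16, 16, 21).
For a Dirichlet(a₁,…,a_K) with all aᵢ > 1, the mode has j-th component (aⱼ − 1)/(Σaᵢ − K).
Here Σaᵢ = 70 and K = 4, so p(blue) = (21 − 1)/(70 − 4) = 20/66 ≈ 0.3030.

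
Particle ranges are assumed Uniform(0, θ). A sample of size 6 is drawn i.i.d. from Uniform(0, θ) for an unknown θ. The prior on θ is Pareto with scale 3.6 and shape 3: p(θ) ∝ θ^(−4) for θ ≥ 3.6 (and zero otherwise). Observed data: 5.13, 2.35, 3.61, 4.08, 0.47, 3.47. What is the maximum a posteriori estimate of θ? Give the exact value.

The Uniform(0, θ) likelihood is θ^(−n) for θ ≥ max(xᵢ), zero otherwise. Here max(xᵢ) = 5.13.
Posterior ∝ θ^(−4) · θ^(−6) = θ^(−10) on θ ≥ max(3.6, 5.13) = 5.13.
This density is strictly decreasing in θ, so the posterior mode lies at the lower boundary of the support.

θ̂_MAP = 5.13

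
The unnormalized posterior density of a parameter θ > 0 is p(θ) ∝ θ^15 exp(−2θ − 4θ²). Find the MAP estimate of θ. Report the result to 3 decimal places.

θ̂_MAP = 1.250

ℓ'(θ) = 15/θ − 2 − 8θ. Setting this to zero and multiplying by θ: 8θ² + 2θ − 15 = 0.
θ = (−2 + √(2² + 4·8·15)) / (2·8) = (−2 + √484) / 16 = (−2 + 22)/16 = 5/4.
ℓ''(θ) = −15/θ² − 8 < 0, confirming a maximum.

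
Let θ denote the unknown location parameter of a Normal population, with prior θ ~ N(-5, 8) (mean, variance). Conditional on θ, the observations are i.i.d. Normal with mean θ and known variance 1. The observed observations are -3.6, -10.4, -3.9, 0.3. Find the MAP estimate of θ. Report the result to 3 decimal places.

θ̂_MAP = -4.418

n = 4; x̄ = ((-3.6) + (-10.4) + (-3.9) + 0.3)/4 = -17.6/4 = -4.4.
For a Normal prior and Normal likelihood with known variance, the posterior is Normal; its mode equals its mean, the precision-weighted average.
Prior precision 1/σ₀² = 1/8 = 0.125; data precision n/σ² = 4/1 = 4.
θ̂ = (0.125·(-5) + 4·(-4.4)) / (0.125 + 4) = (-18.225)/4.125 = -243/55 ≈ -4.418.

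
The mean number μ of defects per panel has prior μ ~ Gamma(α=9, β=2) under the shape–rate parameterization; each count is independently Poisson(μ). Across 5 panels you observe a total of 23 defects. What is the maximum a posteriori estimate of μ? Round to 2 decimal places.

Σxᵢ = 23, n = 5.
Posterior ∝ μ^8e^(−2μ) · μ^23e^(−5μ) = μ^31e^(−7μ), i.e. Gamma(shape=32, rate=7).
The mode of a Gamma(a, b) with a ≥ 1 (shape–rate) is (a−1)/b = 31/7 ≈ 4.43.

μ̂_MAP = 4.43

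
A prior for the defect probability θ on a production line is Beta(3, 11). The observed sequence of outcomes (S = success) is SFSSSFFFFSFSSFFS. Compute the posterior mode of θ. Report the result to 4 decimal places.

θ̂_MAP = 0.3571

Prior: Beta(3, 11).
Data: 8 successes in 16 trials (from the sequence). The binomial likelihood contributes θ^8(1−θ)^8, so the posterior is Beta(3+8, 11+8) = Beta(11, 19).
For Beta(a, b) with a, b > 1 the mode is (a−1)/(a+b−2) = 10/28 ≈ 0.3571.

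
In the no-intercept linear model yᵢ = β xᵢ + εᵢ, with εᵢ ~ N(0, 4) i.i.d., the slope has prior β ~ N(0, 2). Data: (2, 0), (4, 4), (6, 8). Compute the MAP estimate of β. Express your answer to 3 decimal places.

log p(β | y) = −Σ(yᵢ − βxᵢ)²/(2·4) − β²/(2·2) + const.
Setting the derivative to zero: Σxᵢ(yᵢ − βxᵢ)/4 − β/2 = 0, so β = Σxᵢyᵢ / (Σxᵢ² + σ²/τ²).
Σxᵢyᵢ = 2·0 + 4·4 + 6·8 = 64; Σxᵢ² = 56; σ²/τ² = 2.
β̂_MAP = 64 / (56 + 2) = 64/58 ≈ 1.103.

β̂_MAP = 1.103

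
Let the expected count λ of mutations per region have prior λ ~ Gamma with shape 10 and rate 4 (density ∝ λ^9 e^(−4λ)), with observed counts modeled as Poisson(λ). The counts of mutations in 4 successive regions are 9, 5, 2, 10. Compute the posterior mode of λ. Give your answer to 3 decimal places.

λ̂_MAP = 4.375

Σxᵢ = 9+5+2+10 = 26, with n = 4.
Posterior ∝ λ^9e^(−4λ) · λ^26e^(−4λ) = λ^35e^(−8λ), i.e. Gamma(shape=36, rate=8).
The mode of a Gamma(a, b) with a ≥ 1 (shape–rate) is (a−1)/b = 35/8 ≈ 4.375.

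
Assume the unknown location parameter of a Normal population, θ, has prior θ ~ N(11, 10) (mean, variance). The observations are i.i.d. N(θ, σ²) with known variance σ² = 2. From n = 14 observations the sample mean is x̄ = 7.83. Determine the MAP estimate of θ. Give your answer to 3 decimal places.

n = 14, x̄ = 7.83.
For a Normal prior and Normal likelihood with known variance, the posterior is Normal; its mode equals its mean, the precision-weighted average.
Prior precision 1/σ₀² = 1/10 = 0.1; data precision n/σ² = 14/2 = 7.
θ̂ = (0.1·11 + 7·7.83) / (0.1 + 7) = 55.91/7.1 = 5591/710 ≈ 7.875.

θ̂_MAP = 7.875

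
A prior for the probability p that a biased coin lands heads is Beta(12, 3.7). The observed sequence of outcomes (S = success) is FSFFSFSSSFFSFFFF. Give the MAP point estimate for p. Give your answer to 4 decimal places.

Prior: Beta(12, 3.7).
Data: 6 successes in 16 trials (from the sequence). The binomial likelihood contributes p^6(1−p)^10, so the posterior is Beta(12+6, 3.7+10) = Beta(18, 13.7).
For Beta(a, b) with a, b > 1 the mode is (a−1)/(a+b−2) = 17/29.7 ≈ 0.5724.

p̂_MAP = 0.5724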